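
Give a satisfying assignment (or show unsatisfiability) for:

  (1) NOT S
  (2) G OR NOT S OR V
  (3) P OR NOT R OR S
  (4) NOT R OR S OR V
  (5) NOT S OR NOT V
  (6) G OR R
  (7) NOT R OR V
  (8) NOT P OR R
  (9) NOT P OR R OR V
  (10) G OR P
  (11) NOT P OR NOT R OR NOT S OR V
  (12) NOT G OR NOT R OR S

P = False; R = False; G = True; V = False; S = False

Unit clause (NOT S) forces S = False.
Set P = False.
  then (P OR NOT R OR S) forces R = False.
  then (G OR R) forces G = True.
Set V = False.
All clauses satisfied.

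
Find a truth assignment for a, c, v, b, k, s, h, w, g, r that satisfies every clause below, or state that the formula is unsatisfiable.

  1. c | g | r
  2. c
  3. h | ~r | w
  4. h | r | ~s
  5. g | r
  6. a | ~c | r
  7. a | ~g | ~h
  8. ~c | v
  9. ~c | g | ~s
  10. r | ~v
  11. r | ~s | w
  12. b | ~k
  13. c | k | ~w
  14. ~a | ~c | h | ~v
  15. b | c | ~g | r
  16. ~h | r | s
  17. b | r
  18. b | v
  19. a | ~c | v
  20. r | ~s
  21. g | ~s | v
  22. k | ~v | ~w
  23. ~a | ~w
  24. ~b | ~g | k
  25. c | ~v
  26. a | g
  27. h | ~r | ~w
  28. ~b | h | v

a = True, c = True, v = True, b = False, k = False, s = False, h = True, w = False, g = True, r = True

Unit clause (c) forces c = True.
In (~c | v) only v is left, so v = True.
In (r | ~v) only r is left, so r = True.
Set a = True.
  then (~a | ~c | h | ~v) forces h = True.
  then (~a | ~w) forces w = False.
Set b = False.
  then (b | ~k) forces k = False.
Set s = False.
Set g = True.
All clauses satisfied.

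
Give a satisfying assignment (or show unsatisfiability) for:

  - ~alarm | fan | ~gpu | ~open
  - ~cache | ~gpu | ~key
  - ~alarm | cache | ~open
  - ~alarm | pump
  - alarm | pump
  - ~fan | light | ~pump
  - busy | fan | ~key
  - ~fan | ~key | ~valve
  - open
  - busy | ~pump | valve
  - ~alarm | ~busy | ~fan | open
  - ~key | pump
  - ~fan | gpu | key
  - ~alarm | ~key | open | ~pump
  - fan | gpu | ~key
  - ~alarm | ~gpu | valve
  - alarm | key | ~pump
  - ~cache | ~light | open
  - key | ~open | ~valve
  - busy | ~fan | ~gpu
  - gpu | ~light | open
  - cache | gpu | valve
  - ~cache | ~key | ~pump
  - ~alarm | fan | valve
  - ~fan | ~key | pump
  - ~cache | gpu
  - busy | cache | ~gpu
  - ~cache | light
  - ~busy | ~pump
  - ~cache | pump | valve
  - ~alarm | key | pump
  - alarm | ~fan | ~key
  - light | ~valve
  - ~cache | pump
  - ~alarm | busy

Unsatisfiable

Case pump = True:
  (open) forces open = True.
  (~busy | ~pump) forces busy = False.
  (busy | ~pump | valve) forces valve = True.
  (key | ~open | ~valve) forces key = True.
  (busy | fan | ~key) forces fan = True.
  Clause (~fan | ~key | ~valve) is falsified — contradiction.
Case pump = False:
  (~alarm | pump) forces alarm = False.
  Clause (alarm | pump) is falsified — contradiction.
Both cases fail, so the formula is unsatisfiable.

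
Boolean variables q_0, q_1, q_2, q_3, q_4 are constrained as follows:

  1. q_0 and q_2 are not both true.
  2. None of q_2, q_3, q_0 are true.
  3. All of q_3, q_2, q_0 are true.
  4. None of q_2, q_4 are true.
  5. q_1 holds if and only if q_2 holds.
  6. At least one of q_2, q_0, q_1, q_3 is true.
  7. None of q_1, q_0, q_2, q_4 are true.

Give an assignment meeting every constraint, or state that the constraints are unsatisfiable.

Case q_0 = True:
  Constraint (2) is violated (q_0=T) — contradiction.
Case q_0 = False:
  Constraint (3) is violated (q_0=F) — contradiction.
Both cases fail — unsatisfiable.

Unsatisfiable — no assignment works.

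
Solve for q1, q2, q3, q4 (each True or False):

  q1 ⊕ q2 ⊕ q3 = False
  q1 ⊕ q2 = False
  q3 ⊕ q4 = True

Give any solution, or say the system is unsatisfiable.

q1 = False, q2 = False, q3 = False, q4 = True

q1 ⊕ q2 ⊕ q3 = F ⊕ F ⊕ F = False ✓
q1 ⊕ q2 = F ⊕ F = False ✓
q3 ⊕ q4 = F ⊕ T = True ✓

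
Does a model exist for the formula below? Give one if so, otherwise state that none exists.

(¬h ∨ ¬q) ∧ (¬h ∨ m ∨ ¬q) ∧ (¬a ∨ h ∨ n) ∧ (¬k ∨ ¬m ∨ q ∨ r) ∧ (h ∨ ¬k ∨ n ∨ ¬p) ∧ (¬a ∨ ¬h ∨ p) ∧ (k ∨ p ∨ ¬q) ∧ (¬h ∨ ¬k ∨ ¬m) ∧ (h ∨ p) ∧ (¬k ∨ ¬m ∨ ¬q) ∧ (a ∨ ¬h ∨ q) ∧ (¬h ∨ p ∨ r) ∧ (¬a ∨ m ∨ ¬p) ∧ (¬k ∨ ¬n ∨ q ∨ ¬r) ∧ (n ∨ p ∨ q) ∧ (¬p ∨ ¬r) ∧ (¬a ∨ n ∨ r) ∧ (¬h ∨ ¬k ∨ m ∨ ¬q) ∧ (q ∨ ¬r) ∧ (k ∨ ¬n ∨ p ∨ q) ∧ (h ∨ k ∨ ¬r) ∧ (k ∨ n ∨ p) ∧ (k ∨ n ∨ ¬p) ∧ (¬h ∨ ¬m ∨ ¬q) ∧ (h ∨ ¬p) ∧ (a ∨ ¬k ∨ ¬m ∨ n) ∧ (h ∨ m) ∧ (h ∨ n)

m: True, q: False, p: True, r: False, k: False, h: True, n: True, a: True

Try m = False:
  (h ∨ m) forces h = True.
  (¬h ∨ ¬q) forces q = False.
  (a ∨ ¬h ∨ q) forces a = True.
  (¬a ∨ ¬h ∨ p) forces p = True.
  clause (¬a ∨ m ∨ ¬p) is falsified — backtrack.
So m = True.
Set q = False.
  then (q ∨ ¬r) forces r = False.
  then (¬k ∨ ¬m ∨ q ∨ r) forces k = False.
Set p = True.
  then (k ∨ n ∨ ¬p) forces n = True.
  then (h ∨ ¬p) forces h = True.
  then (a ∨ ¬h ∨ q) forces a = True.
All clauses satisfied.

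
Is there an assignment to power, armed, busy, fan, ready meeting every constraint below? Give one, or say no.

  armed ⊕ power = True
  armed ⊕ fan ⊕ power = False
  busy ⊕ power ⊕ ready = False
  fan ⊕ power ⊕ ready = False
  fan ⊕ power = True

power = False; armed = True; busy = True; fan = True; ready = True

armed ⊕ power = T ⊕ F = True ✓
armed ⊕ fan ⊕ power = T ⊕ T ⊕ F = False ✓
busy ⊕ power ⊕ ready = T ⊕ F ⊕ T = False ✓
fan ⊕ power ⊕ ready = T ⊕ F ⊕ T = False ✓
fan ⊕ power = T ⊕ F = True ✓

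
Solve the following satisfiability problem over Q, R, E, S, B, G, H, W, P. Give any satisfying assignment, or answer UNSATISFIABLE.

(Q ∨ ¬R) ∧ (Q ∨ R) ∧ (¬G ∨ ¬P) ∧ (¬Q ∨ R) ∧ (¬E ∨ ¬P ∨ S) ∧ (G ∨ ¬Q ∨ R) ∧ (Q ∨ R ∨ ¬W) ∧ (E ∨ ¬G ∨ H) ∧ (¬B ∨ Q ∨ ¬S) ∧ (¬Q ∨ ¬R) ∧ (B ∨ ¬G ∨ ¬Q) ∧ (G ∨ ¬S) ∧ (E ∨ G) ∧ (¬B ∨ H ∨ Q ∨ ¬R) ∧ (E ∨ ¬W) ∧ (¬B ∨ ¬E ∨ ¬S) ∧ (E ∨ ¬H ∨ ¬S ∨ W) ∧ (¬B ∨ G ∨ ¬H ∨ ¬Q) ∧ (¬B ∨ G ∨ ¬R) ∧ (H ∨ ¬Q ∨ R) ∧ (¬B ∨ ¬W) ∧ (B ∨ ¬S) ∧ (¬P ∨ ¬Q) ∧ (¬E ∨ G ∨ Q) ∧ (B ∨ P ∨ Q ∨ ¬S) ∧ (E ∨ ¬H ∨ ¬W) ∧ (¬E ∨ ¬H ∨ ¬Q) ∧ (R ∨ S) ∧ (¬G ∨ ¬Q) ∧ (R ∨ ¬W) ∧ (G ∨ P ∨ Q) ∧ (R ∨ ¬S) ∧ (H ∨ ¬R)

Case Q = True:
  (¬Q ∨ R) forces R = True.
  Clause (¬Q ∨ ¬R) is falsified — contradiction.
Case Q = False:
  (Q ∨ ¬R) forces R = False.
  Clause (Q ∨ R) is falsified — contradiction.
Both cases fail, so the formula is unsatisfiable.

The formula is unsatisfiable.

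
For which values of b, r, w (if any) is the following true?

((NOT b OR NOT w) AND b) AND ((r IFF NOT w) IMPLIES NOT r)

b = True, r = False, w = False

  (NOT b OR NOT w) AND b = True
    NOT b OR NOT w = True
      NOT b = False
      NOT w = True
  (r IFF NOT w) IMPLIES NOT r = True
    r IFF NOT w = False
      NOT w = True
    NOT r = True
Both conjuncts True, so the formula holds.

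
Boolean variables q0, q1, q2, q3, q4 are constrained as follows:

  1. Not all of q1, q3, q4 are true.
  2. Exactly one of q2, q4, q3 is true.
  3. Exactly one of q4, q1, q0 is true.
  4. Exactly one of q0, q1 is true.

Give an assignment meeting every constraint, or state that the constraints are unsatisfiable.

q0 = True, q1 = False, q2 = True, q3 = False, q4 = False

  (1) {q1, q3, q4}: 0/3 true — not all ✓
  (2) {q2, q4, q3}: 1 true — exactly one ✓
  (3) {q4, q1, q0}: 1 true — exactly one ✓
  (4) {q0, q1}: 1 true — exactly one ✓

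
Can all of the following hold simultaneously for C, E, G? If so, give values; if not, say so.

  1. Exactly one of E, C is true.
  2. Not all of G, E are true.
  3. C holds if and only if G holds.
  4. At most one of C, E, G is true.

C: False, E: True, G: False

  (1) {E, C}: 1 true — exactly one ✓
  (2) {G, E}: 1/2 true — not all ✓
  (3) C=F, G=F — same ✓
  (4) {C, E, G}: 1 true — at most one ✓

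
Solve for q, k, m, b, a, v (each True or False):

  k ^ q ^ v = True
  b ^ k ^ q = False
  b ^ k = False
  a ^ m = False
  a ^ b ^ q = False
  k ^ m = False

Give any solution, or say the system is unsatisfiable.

q: False, k: True, m: True, b: True, a: True, v: False

k ^ q ^ v = T ^ F ^ F = True ✓
b ^ k ^ q = T ^ T ^ F = False ✓
b ^ k = T ^ T = False ✓
a ^ m = T ^ T = False ✓
a ^ b ^ q = T ^ T ^ F = False ✓
k ^ m = T ^ T = False ✓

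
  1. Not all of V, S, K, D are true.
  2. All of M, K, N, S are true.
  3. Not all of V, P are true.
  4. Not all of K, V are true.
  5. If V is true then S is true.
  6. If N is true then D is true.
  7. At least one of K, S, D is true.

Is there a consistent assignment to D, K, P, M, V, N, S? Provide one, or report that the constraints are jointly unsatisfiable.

D = True; K = True; P = True; M = True; V = False; N = True; S = True

  (1) {V, S, K, D}: 3/4 true — not all ✓
  (2) {M, K, N, S}: all 4 true ✓
  (3) {V, P}: 1/2 true — not all ✓
  (4) {K, V}: 1/2 true — not all ✓
  (5) V=F ⇒ S: vacuous ✓
  (6) N=T ⇒ D: T ✓
  (7) {K, S, D}: 3 true — at least one ✓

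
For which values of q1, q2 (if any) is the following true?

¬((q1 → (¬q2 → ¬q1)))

q1: True, q2: False

  ¬((q1 → (¬q2 → ¬q1))) = True
    q1 → (¬q2 → ¬q1) = False
      ¬q2 → ¬q1 = False
        ¬q2 = True
        ¬q1 = False
The formula evaluates to True.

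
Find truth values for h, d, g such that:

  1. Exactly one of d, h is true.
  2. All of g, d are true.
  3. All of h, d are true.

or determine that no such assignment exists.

The formula is unsatisfiable.

Case h = True:
  (1) with h=T forces d = False.
  Constraint (2) is violated (d=F) — contradiction.
Case h = False:
  Constraint (3) is violated (h=F) — contradiction.
Both cases fail — unsatisfiable.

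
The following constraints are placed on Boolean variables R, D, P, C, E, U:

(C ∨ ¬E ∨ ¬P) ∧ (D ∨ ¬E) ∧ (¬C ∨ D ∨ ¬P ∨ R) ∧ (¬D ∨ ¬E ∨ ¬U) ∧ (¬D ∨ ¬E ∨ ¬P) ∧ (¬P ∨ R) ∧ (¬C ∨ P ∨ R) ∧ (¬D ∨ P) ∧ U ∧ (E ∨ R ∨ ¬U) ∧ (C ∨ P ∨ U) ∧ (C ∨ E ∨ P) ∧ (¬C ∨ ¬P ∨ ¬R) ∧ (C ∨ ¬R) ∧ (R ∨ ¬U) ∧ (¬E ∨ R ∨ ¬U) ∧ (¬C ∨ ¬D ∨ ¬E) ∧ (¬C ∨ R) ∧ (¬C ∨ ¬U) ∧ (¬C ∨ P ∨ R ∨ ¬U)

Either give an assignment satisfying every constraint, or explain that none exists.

Case U = True:
  (R ∨ ¬U) forces R = True.
  (C ∨ ¬R) forces C = True.
  Clause (¬C ∨ ¬U) is falsified — contradiction.
Case U = False:
  Clause (U) is falsified — contradiction.
Both cases fail, so the formula is unsatisfiable.

The formula is unsatisfiable.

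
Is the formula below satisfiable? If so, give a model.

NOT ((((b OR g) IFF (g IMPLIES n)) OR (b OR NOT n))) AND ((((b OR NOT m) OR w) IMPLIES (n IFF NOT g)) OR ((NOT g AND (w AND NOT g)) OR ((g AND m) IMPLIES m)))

b=F, w=T, n=T, g=F, m=F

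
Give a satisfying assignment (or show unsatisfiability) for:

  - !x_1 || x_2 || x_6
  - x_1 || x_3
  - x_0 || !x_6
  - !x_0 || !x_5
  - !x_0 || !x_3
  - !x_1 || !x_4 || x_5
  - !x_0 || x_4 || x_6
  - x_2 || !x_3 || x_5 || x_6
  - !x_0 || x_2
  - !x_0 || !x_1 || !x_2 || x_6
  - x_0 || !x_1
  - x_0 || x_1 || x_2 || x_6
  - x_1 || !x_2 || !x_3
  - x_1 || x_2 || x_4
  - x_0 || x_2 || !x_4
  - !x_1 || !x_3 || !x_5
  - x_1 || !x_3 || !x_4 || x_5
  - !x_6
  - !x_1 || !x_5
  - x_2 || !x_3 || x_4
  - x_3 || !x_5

UNSATISFIABLE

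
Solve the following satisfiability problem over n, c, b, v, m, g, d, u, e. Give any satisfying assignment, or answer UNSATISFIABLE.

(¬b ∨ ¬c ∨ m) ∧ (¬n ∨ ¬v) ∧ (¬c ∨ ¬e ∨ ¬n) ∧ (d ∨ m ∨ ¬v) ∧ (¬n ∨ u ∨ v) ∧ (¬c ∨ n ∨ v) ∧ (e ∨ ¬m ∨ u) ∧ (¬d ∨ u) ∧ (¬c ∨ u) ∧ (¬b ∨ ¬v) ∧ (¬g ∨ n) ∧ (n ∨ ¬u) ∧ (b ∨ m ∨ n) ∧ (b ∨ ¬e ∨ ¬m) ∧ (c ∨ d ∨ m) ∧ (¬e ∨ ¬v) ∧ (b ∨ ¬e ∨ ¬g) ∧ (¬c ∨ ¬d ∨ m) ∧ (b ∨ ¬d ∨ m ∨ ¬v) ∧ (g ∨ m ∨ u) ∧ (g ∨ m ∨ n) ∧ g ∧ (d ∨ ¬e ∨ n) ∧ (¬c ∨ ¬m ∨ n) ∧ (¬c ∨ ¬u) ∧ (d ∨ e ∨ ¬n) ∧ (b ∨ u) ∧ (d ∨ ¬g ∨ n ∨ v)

Unit clause (g) forces g = True.
In (¬g ∨ n) only n is left, so n = True.
In (¬n ∨ ¬v) only ¬v is left, so v = False.
In (¬n ∨ u ∨ v) only u is left, so u = True.
In (¬c ∨ ¬u) only ¬c is left, so c = False.
Set b = True.
Set m = True.
Set d = False.
  then (d ∨ e ∨ ¬n) forces e = True.
All clauses satisfied.

n = True, c = False, b = True, v = False, m = True, g = True, d = False, u = True, e = True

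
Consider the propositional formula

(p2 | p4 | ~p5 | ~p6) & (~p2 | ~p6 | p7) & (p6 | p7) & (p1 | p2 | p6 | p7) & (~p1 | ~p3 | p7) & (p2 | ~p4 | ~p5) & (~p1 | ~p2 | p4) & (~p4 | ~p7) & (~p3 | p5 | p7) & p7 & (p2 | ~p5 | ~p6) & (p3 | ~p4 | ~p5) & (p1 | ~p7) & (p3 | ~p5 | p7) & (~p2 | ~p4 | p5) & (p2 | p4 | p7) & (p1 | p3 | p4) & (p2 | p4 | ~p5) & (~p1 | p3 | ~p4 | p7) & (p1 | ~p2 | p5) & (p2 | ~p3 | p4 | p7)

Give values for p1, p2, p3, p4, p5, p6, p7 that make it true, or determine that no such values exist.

p1: True; p2: False; p3: False; p4: False; p5: False; p6: False; p7: True

Unit clause (p7) forces p7 = True.
In (p1 | ~p7) only p1 is left, so p1 = True.
In (~p4 | ~p7) only ~p4 is left, so p4 = False.
In (~p1 | ~p2 | p4) only ~p2 is left, so p2 = False.
In (p2 | p4 | ~p5) only ~p5 is left, so p5 = False.
Set p3 = False.
Set p6 = False.
All clauses satisfied.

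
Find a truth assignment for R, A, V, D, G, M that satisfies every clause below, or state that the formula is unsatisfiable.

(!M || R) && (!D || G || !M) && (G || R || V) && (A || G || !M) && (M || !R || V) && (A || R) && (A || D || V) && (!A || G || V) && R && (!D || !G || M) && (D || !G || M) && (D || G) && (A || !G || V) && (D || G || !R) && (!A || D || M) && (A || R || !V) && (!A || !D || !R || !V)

R=T; A=F; V=T; D=F; G=T; M=T

Unit clause (R) forces R = True.
Set A = False.
Try V = False:
  (M || !R || V) forces M = True.
  (A || G || !M) forces G = True.
  clause (A || !G || V) is falsified — backtrack.
So V = True.
Set D = False.
  then (D || G) forces G = True.
  then (D || !G || M) forces M = True.
All clauses satisfied.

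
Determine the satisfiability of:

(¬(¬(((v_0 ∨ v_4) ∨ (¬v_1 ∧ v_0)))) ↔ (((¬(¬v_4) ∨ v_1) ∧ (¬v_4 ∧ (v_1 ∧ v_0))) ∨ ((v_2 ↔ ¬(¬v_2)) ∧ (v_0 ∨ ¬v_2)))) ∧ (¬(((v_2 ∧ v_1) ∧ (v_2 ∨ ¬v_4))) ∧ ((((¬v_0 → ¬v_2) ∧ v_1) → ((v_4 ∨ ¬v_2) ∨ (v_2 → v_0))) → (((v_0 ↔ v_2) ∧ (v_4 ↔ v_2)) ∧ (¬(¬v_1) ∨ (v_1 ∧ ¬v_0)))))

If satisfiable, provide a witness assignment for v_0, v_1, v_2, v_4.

Unsatisfiable — no assignment works.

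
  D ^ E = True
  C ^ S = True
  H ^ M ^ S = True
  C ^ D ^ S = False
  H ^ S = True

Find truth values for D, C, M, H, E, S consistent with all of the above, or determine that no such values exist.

D: True, C: True, M: False, H: True, E: False, S: False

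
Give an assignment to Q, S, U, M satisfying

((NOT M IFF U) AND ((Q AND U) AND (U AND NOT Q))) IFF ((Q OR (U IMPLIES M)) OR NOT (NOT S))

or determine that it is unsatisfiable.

Q=F, S=F, U=T, M=F

  ((NOT M IFF U) AND ((Q AND U) AND (U AND NOT Q))) IFF ((Q OR (U IMPLIES M)) OR NOT (NOT S)) = True
    (NOT M IFF U) AND ((Q AND U) AND (U AND NOT Q)) = False
      NOT M IFF U = True
        NOT M = True
      (Q AND U) AND (U AND NOT Q) = False
        Q AND U = False
        U AND NOT Q = True
          NOT Q = True
    (Q OR (U IMPLIES M)) OR NOT (NOT S) = False
      Q OR (U IMPLIES M) = False
        U IMPLIES M = False
      NOT (NOT S) = False
        NOT S = True
The formula evaluates to True.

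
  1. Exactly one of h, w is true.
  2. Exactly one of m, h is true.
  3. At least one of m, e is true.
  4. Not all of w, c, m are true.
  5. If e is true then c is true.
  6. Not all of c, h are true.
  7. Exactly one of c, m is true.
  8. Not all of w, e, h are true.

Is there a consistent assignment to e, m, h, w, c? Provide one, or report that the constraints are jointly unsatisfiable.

e = False, m = True, h = False, w = True, c = False

  (1) {h, w}: 1 true — exactly one ✓
  (2) {m, h}: 1 true — exactly one ✓
  (3) {m, e}: 1 true — at least one ✓
  (4) {w, c, m}: 2/3 true — not all ✓
  (5) e=F ⇒ c: vacuous ✓
  (6) {c, h}: 0/2 true — not all ✓
  (7) {c, m}: 1 true — exactly one ✓
  (8) {w, e, h}: 1/3 true — not all ✓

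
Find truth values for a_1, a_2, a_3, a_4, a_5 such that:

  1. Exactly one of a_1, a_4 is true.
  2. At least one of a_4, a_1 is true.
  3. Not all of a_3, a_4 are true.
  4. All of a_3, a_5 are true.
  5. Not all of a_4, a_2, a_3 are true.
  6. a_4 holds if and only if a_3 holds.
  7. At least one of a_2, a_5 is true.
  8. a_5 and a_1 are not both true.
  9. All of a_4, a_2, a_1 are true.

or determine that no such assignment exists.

Case a_1 = True:
  (1) with a_1=T forces a_4 = False.
  Constraint (9) is violated (a_4=F) — contradiction.
Case a_1 = False:
  Constraint (9) is violated (a_1=F) — contradiction.
Both cases fail — unsatisfiable.

Unsatisfiable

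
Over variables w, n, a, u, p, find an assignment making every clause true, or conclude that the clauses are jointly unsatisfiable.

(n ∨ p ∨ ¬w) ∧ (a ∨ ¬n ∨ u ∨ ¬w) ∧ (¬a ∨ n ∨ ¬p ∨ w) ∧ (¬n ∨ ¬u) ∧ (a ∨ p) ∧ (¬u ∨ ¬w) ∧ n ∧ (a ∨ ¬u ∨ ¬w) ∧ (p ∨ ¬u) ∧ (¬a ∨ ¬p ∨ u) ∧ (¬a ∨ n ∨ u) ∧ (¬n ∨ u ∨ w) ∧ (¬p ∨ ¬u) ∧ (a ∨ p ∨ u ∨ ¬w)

w=T; n=T; a=T; u=F; p=F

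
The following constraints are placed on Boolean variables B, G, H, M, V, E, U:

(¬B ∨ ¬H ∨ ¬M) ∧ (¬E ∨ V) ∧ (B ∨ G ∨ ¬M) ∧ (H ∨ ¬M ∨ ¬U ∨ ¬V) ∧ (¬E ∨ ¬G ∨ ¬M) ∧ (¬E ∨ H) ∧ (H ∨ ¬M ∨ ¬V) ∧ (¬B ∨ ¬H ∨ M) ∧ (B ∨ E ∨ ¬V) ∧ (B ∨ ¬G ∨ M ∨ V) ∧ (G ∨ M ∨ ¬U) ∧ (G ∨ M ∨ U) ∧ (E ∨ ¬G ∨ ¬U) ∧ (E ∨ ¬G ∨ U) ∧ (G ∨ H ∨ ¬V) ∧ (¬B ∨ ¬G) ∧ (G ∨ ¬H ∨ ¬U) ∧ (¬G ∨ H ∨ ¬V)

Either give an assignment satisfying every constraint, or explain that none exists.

Set B = True.
  then (¬B ∨ ¬G) forces G = False.
Set H = False.
  then (¬E ∨ H) forces E = False.
  then (G ∨ H ∨ ¬V) forces V = False.
Try M = False:
  (G ∨ M ∨ ¬U) forces U = False.
  clause (G ∨ M ∨ U) is falsified — backtrack.
So M = True.
Set U = False.
All clauses satisfied.

B = True; G = False; H = False; M = True; V = False; E = False; U = False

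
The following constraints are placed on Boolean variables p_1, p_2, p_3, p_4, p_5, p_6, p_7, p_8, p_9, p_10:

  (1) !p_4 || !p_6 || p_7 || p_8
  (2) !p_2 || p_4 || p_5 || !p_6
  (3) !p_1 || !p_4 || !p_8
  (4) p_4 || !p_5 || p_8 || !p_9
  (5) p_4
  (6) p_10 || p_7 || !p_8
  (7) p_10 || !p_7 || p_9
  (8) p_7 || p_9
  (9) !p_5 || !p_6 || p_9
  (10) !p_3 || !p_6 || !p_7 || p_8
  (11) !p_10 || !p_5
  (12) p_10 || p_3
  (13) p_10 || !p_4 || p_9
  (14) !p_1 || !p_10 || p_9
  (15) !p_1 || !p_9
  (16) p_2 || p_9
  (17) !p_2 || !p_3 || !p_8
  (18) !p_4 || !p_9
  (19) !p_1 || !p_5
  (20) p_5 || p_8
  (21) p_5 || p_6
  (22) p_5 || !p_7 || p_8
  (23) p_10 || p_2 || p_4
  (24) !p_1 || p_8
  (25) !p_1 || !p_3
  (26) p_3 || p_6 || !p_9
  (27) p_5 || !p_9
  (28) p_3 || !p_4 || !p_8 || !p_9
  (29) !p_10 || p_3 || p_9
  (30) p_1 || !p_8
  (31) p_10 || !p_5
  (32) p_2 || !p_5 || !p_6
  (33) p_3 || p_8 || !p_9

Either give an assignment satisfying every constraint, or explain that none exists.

Case p_4 = True:
  (!p_4 || !p_9) forces p_9 = False.
  (p_7 || p_9) forces p_7 = True.
  (p_10 || !p_7 || p_9) forces p_10 = True.
  (!p_10 || !p_5) forces p_5 = False.
  (!p_1 || !p_10 || p_9) forces p_1 = False.
  (p_2 || p_9) forces p_2 = True.
  (p_5 || p_8) forces p_8 = True.
  Clause (p_1 || !p_8) is falsified — contradiction.
Case p_4 = False:
  Clause (p_4) is falsified — contradiction.
Both cases fail, so the formula is unsatisfiable.

Unsatisfiable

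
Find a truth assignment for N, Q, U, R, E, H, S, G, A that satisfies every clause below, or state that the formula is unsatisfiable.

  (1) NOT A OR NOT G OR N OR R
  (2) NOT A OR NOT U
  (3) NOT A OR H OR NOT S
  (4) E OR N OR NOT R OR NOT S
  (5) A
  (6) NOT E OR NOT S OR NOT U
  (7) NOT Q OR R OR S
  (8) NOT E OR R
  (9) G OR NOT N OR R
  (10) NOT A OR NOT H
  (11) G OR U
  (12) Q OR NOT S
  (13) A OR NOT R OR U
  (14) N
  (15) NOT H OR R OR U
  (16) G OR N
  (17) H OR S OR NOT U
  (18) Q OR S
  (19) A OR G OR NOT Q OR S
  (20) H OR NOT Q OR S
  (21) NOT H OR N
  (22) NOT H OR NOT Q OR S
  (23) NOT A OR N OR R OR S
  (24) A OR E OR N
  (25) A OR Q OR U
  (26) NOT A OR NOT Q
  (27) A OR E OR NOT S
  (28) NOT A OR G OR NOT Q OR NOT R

UNSATISFIABLE

Case Q = True:
  (A) forces A = True.
  Clause (NOT A OR NOT Q) is falsified — contradiction.
Case Q = False:
  (A) forces A = True.
  (NOT A OR NOT U) forces U = False.
  (NOT A OR NOT H) forces H = False.
  (NOT A OR H OR NOT S) forces S = False.
  Clause (Q OR S) is falsified — contradiction.
Both cases fail, so the formula is unsatisfiable.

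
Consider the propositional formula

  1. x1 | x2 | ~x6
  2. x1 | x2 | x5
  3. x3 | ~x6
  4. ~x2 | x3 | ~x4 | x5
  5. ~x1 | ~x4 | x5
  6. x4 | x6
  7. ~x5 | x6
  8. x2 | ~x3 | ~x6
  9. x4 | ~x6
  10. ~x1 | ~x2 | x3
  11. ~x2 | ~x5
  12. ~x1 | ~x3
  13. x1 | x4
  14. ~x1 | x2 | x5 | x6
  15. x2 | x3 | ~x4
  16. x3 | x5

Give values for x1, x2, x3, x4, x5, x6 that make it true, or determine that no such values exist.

x1 = False, x2 = True, x3 = True, x4 = True, x5 = False, x6 = False

Set x1 = False.
  then (x1 | x4) forces x4 = True.
Try x2 = False:
  (x1 | x2 | ~x6) forces x6 = False.
  (x1 | x2 | x5) forces x5 = True.
  clause (~x5 | x6) is falsified — backtrack.
So x2 = True.
  then (~x2 | ~x5) forces x5 = False.
  then (x3 | x5) forces x3 = True.
Set x6 = False.
All clauses satisfied.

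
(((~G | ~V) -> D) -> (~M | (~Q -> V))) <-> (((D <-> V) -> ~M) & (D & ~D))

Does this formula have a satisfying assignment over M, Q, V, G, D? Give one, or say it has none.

M = True, Q = False, V = False, G = True, D = True

  (((~G | ~V) -> D) -> (~M | (~Q -> V))) <-> (((D <-> V) -> ~M) & (D & ~D)) = True
    ((~G | ~V) -> D) -> (~M | (~Q -> V)) = False
      (~G | ~V) -> D = True
        ~G | ~V = True
          ~G = False
          ~V = True
      ~M | (~Q -> V) = False
        ~M = False
        ~Q -> V = False
          ~Q = True
    ((D <-> V) -> ~M) & (D & ~D) = False
      (D <-> V) -> ~M = True
        D <-> V = False
        ~M = False
      D & ~D = False
        ~D = False
The formula evaluates to True.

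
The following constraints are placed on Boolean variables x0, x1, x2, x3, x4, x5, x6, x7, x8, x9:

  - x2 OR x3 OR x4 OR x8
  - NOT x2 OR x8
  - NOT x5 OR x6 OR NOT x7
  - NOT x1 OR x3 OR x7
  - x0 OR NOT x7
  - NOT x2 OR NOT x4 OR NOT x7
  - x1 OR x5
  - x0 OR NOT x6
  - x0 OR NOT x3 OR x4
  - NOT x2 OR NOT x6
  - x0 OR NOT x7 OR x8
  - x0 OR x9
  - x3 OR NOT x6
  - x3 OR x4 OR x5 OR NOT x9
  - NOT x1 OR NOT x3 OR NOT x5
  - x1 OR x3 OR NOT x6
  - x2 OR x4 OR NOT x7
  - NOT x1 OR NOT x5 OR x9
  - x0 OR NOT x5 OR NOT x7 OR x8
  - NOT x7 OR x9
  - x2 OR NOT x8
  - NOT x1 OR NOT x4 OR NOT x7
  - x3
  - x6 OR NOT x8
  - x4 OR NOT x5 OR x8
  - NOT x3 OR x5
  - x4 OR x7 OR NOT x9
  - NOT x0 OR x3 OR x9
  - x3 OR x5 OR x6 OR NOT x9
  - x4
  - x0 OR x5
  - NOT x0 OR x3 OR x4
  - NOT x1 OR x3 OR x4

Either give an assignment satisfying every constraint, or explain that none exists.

Unit clause (x3) forces x3 = True.
In (NOT x3 OR x5) only x5 is left, so x5 = True.
Unit clause (x4) forces x4 = True.
In (NOT x1 OR NOT x3 OR NOT x5) only NOT x1 is left, so x1 = False.
Set x0 = True.
Try x2 = True:
  (NOT x2 OR x8) forces x8 = True.
  (NOT x2 OR NOT x4 OR NOT x7) forces x7 = False.
  (NOT x2 OR NOT x6) forces x6 = False.
  clause (x6 OR NOT x8) is falsified — backtrack.
So x2 = False.
  then (x2 OR NOT x8) forces x8 = False.
Set x6 = False.
  then (NOT x5 OR x6 OR NOT x7) forces x7 = False.
Set x9 = False.
All clauses satisfied.

x0 = True; x1 = False; x2 = False; x3 = True; x4 = True; x5 = True; x6 = False; x7 = False; x8 = False; x9 = False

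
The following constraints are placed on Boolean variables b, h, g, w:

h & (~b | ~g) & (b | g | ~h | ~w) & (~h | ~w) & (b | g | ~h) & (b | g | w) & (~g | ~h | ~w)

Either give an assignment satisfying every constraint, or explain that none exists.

Unit clause (h) forces h = True.
In (~h | ~w) only ~w is left, so w = False.
Set b = True.
  then (~b | ~g) forces g = False.
All clauses satisfied.

b = True, h = True, g = False, w = False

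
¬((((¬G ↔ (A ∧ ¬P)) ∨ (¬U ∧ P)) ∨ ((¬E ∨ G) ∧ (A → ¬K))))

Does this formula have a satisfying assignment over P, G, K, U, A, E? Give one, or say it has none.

P = True; G = False; K = True; U = True; A = True; E = True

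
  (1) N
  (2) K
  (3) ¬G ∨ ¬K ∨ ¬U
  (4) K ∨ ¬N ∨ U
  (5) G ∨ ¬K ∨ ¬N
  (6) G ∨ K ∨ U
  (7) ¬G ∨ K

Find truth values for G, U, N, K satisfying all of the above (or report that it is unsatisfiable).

G=T, U=F, N=T, K=T

Unit clause (N) forces N = True.
Unit clause (K) forces K = True.
In (G ∨ ¬K ∨ ¬N) only G is left, so G = True.
In (¬G ∨ ¬K ∨ ¬U) only ¬U is left, so U = False.
All clauses satisfied.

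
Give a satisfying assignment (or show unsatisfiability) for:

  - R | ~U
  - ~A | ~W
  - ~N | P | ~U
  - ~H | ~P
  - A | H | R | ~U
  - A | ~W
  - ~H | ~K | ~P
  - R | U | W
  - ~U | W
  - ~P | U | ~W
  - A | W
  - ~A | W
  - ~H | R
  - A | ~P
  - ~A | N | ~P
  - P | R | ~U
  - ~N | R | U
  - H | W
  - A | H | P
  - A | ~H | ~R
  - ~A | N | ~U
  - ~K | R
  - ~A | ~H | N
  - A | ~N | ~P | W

Unsatisfiable — no assignment works.

Case A = True:
  (~A | ~W) forces W = False.
  Clause (~A | W) is falsified — contradiction.
Case A = False:
  (A | ~W) forces W = False.
  Clause (A | W) is falsified — contradiction.
Both cases fail, so the formula is unsatisfiable.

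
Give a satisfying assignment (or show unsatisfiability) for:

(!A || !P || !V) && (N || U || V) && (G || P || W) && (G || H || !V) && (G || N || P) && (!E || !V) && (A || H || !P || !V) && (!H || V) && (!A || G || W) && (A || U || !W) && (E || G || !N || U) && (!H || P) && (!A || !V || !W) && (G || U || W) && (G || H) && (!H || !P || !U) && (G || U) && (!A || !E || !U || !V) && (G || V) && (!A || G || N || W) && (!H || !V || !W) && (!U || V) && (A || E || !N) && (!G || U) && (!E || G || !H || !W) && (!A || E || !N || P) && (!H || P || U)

Try V = False:
  (!H || V) forces H = False.
  (G || H) forces G = True.
  (!U || V) forces U = False.
  clause (!G || U) is falsified — backtrack.
So V = True.
  then (!E || !V) forces E = False.
Set W = False.
Set A = False.
  then (A || E || !N) forces N = False.
Set G = True.
  then (!G || U) forces U = True.
Try P = True:
  (A || H || !P || !V) forces H = True.
  clause (!H || !P || !U) is falsified — backtrack.
So P = False.
  then (!H || P) forces H = False.
All clauses satisfied.

V: True; W: False; A: False; G: True; U: True; P: False; N: False; E: False; H: False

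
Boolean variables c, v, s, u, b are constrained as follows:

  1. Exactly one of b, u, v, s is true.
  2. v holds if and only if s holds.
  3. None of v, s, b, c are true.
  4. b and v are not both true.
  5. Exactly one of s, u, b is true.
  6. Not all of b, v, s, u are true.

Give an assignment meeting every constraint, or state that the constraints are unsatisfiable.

c = False; v = False; s = False; u = True; b = False

  (1) {b, u, v, s}: 1 true — exactly one ✓
  (2) v=F, s=F — same ✓
  (3) {v, s, b, c}: 0 true — none ✓
  (4) b=F, v=F — not both ✓
  (5) {s, u, b}: 1 true — exactly one ✓
  (6) {b, v, s, u}: 1/4 true — not all ✓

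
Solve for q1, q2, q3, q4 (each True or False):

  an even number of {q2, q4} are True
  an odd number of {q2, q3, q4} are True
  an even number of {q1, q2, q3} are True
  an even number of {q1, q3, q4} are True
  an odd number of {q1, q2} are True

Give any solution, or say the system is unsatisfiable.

q1=F, q2=T, q3=T, q4=T

{q2, q4}: 2 true → even ✓
{q2, q3, q4}: 3 true → odd ✓
{q1, q2, q3}: 2 true → even ✓
{q1, q3, q4}: 2 true → even ✓
{q1, q2}: 1 true → odd ✓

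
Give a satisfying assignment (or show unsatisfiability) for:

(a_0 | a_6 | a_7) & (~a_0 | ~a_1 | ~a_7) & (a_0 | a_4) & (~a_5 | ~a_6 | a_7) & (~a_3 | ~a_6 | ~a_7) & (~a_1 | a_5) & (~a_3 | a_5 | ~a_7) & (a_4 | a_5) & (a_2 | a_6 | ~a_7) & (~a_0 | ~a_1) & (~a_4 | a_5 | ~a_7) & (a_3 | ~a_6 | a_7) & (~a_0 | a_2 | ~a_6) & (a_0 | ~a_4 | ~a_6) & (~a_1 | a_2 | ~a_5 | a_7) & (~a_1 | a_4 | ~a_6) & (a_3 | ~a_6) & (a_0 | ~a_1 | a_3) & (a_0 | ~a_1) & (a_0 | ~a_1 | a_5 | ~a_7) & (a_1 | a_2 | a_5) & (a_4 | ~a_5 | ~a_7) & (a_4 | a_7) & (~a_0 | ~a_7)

a_0 = True, a_1 = False, a_2 = False, a_3 = True, a_4 = True, a_5 = True, a_6 = False, a_7 = False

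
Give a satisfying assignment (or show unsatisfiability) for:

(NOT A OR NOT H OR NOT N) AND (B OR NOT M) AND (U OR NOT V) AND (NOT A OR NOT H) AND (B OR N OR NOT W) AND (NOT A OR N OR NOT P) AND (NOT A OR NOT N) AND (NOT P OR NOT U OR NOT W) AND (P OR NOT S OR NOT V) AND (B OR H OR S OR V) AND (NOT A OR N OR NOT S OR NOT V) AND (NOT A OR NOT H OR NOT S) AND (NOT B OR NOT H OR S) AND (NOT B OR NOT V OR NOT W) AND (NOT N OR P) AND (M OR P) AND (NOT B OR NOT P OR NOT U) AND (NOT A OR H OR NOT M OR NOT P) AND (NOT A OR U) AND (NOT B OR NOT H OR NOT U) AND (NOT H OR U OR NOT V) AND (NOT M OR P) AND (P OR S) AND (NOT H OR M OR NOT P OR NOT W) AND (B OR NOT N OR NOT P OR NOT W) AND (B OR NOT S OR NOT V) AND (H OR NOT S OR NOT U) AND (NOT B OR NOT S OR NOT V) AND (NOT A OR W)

M=T; A=F; U=F; V=F; B=T; H=F; N=F; S=T; W=F; P=T

Set M = True.
  then (B OR NOT M) forces B = True.
  then (NOT M OR P) forces P = True.
  then (NOT B OR NOT P OR NOT U) forces U = False.
  then (NOT A OR U) forces A = False.
  then (U OR NOT V) forces V = False.
Set H = False.
Set N = False.
Set S = True.
Set W = False.
All clauses satisfied.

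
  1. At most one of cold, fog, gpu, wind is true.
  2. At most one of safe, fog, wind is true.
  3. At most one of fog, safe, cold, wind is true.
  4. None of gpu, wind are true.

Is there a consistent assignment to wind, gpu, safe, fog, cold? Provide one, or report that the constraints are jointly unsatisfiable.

wind: False; gpu: False; safe: False; fog: False; cold: False

  (1) {cold, fog, gpu, wind}: 0 true — at most one ✓
  (2) {safe, fog, wind}: 0 true — at most one ✓
  (3) {fog, safe, cold, wind}: 0 true — at most one ✓
  (4) {gpu, wind}: 0 true — none ✓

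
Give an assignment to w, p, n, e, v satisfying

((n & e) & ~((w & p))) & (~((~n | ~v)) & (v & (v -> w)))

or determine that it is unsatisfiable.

w = True; p = False; n = True; e = True; v = True

  (n & e) & ~((w & p)) = True
    n & e = True
    ~((w & p)) = True
      w & p = False
  ~((~n | ~v)) & (v & (v -> w)) = True
    ~((~n | ~v)) = True
      ~n | ~v = False
        ~n = False
        ~v = False
    v & (v -> w) = True
      v -> w = True
Both conjuncts True, so the formula holds.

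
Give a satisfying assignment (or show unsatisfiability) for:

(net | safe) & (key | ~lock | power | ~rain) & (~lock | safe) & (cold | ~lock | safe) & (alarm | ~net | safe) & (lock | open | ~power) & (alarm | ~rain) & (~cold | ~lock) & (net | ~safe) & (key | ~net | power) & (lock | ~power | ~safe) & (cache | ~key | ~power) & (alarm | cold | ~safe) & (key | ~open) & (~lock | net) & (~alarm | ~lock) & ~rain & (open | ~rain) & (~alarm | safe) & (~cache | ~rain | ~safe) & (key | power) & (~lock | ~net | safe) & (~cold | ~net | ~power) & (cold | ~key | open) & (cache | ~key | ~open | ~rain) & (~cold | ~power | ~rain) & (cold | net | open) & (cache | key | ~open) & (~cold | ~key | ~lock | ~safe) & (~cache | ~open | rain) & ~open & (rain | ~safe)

UNSATISFIABLE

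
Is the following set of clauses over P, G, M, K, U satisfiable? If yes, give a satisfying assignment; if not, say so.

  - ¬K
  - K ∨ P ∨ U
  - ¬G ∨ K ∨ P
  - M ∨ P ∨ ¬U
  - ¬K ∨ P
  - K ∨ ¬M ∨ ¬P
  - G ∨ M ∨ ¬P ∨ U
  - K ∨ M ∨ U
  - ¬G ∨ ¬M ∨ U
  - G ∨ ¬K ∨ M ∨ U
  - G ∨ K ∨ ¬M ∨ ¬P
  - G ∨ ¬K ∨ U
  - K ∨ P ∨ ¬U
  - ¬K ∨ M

P = True, G = True, M = False, K = False, U = True

Unit clause (¬K) forces K = False.
Try P = False:
  (K ∨ P ∨ U) forces U = True.
  clause (K ∨ P ∨ ¬U) is falsified — backtrack.
So P = True.
  then (K ∨ ¬M ∨ ¬P) forces M = False.
  then (K ∨ M ∨ U) forces U = True.
Set G = True.
All clauses satisfied.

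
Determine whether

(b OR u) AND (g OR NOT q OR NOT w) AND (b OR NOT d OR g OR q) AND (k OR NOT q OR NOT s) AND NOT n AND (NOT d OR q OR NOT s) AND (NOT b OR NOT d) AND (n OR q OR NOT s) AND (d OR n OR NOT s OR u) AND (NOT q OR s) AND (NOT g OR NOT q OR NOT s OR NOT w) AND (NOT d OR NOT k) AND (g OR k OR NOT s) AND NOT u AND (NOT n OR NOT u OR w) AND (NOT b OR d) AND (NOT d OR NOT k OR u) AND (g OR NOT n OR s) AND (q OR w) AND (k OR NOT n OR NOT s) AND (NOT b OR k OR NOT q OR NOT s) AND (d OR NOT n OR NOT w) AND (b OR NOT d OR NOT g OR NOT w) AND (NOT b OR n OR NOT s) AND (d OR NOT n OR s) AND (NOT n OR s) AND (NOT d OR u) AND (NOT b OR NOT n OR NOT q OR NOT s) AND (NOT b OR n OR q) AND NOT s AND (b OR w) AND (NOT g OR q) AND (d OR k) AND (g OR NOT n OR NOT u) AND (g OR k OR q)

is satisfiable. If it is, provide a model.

No satisfying assignment exists.

Case n = True:
  Clause (NOT n) is falsified — contradiction.
Case n = False:
  (NOT u) forces u = False.
  (b OR u) forces b = True.
  (NOT b OR NOT d) forces d = False.
  Clause (NOT b OR d) is falsified — contradiction.
Both cases fail, so the formula is unsatisfiable.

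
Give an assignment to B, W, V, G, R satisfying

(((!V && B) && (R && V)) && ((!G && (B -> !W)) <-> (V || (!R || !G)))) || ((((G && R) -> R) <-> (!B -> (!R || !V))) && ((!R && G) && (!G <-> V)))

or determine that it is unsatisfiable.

B=F, W=F, V=F, G=T, R=F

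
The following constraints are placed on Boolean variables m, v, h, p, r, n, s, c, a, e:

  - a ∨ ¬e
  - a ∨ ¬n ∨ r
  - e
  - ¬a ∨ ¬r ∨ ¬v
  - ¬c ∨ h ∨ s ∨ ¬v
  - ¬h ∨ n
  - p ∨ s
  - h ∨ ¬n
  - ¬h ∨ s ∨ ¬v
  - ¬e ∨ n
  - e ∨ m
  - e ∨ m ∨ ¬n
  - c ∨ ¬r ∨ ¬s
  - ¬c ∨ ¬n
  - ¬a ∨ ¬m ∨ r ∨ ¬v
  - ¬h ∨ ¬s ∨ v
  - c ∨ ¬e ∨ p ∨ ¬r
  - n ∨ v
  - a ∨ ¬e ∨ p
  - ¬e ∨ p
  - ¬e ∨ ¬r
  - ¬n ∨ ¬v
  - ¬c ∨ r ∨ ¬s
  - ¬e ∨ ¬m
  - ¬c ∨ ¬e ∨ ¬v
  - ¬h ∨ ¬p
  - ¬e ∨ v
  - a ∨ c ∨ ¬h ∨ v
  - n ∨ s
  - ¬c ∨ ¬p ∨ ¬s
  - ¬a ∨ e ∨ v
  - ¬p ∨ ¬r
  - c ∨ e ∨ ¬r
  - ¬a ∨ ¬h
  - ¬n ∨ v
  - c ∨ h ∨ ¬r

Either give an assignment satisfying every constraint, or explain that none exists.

No satisfying assignment exists.

Case e = True:
  (a ∨ ¬e) forces a = True.
  (¬e ∨ n) forces n = True.
  (h ∨ ¬n) forces h = True.
  Clause (¬a ∨ ¬h) is falsified — contradiction.
Case e = False:
  Clause (e) is falsified — contradiction.
Both cases fail, so the formula is unsatisfiable.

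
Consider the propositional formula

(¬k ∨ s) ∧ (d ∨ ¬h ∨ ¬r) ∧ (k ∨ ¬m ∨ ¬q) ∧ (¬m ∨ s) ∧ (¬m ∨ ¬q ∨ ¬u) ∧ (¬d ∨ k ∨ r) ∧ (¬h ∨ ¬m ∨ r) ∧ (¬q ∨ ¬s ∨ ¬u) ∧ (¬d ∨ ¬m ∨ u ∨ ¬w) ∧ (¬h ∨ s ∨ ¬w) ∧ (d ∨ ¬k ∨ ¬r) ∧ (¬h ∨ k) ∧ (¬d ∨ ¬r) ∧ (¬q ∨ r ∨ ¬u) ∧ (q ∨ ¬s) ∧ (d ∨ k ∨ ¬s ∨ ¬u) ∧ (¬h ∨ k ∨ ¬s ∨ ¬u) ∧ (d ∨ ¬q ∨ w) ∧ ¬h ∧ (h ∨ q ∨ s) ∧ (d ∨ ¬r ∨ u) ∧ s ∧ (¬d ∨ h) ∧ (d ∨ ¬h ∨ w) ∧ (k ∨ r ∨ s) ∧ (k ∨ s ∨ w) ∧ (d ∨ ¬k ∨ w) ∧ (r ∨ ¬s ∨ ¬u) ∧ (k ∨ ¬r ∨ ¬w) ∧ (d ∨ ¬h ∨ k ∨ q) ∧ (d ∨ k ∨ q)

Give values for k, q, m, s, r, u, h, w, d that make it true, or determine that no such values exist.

k: True, q: True, m: True, s: True, r: False, u: False, h: False, w: True, d: False

Unit clause (¬h) forces h = False.
Unit clause (s) forces s = True.
In (¬d ∨ h) only ¬d is left, so d = False.
In (q ∨ ¬s) only q is left, so q = True.
In (d ∨ ¬q ∨ w) only w is left, so w = True.
In (¬q ∨ ¬s ∨ ¬u) only ¬u is left, so u = False.
In (d ∨ ¬r ∨ u) only ¬r is left, so r = False.
Set k = True.
Set m = True.
All clauses satisfied.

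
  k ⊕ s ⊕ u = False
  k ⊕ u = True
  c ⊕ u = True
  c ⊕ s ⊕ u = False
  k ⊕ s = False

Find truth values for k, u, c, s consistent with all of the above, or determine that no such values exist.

k = True, u = False, c = True, s = True

k ⊕ s ⊕ u = T ⊕ T ⊕ F = False ✓
k ⊕ u = T ⊕ F = True ✓
c ⊕ u = T ⊕ F = True ✓
c ⊕ s ⊕ u = T ⊕ T ⊕ F = False ✓
k ⊕ s = T ⊕ T = False ✓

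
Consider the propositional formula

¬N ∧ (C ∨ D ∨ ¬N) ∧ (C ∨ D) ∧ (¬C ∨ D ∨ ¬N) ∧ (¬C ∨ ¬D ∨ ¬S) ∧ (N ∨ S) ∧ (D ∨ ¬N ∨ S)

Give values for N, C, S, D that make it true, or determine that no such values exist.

N = False, C = True, S = True, D = False

Unit clause (¬N) forces N = False.
In (N ∨ S) only S is left, so S = True.
Set C = True.
  then (¬C ∨ ¬D ∨ ¬S) forces D = False.
Check each clause:
  (¬N): ¬N holds.
  (C ∨ D ∨ ¬N): C holds.
  (C ∨ D): C holds.
  (¬C ∨ D ∨ ¬N): ¬N holds.
  (¬C ∨ ¬D ∨ ¬S): ¬D holds.
  (N ∨ S): S holds.
  (D ∨ ¬N ∨ S): ¬N holds.
All clauses satisfied.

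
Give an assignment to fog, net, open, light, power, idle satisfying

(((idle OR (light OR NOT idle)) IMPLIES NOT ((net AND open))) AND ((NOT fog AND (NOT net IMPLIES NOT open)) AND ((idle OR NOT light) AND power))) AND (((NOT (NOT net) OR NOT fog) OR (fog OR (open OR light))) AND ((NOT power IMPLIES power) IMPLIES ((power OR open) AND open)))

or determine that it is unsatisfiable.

No satisfying assignment exists.

Case fog = True: the conjunct NOT fog is False.
Case fog = False: the formula simplifies to (((idle OR (light OR NOT idle)) IMPLIES NOT ((net AND open))) AND ((NOT net IMPLIES NOT open) AND ((idle OR NOT light) AND power))) AND ((NOT power IMPLIES power) IMPLIES ((power OR open) AND open)).
  power = True: simplifies to (((idle OR (light OR NOT idle)) IMPLIES NOT ((net AND open))) AND ((NOT net IMPLIES NOT open) AND (idle OR NOT light))) AND open.
    open = True: simplifies to ((idle OR (light OR NOT idle)) IMPLIES NOT net) AND (net AND (idle OR NOT light)).
      idle = True: simplifies to NOT net AND net.
        net = True: the conjunct NOT net is False.
        net = False: the conjunct net is False.
      idle = False: simplifies to NOT net AND (net AND NOT light).
        net = True: the conjunct NOT net is False.
        net = False: the conjunct net is False.
    open = False: the conjunct open is False.
  power = False: the conjunct power is False.
Both cases fail — unsatisfiable.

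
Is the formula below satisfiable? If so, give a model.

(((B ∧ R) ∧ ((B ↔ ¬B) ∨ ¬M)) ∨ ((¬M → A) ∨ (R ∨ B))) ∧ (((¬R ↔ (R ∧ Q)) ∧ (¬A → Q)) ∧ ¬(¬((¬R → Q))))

B: True, M: True, Q: False, R: True, A: True

  ((B ∧ R) ∧ ((B ↔ ¬B) ∨ ¬M)) ∨ ((¬M → A) ∨ (R ∨ B)) = True
    (B ∧ R) ∧ ((B ↔ ¬B) ∨ ¬M) = False
      B ∧ R = True
      (B ↔ ¬B) ∨ ¬M = False
        B ↔ ¬B = False
          ¬B = False
        ¬M = False
    (¬M → A) ∨ (R ∨ B) = True
      ¬M → A = True
        ¬M = False
      R ∨ B = True
  ((¬R ↔ (R ∧ Q)) ∧ (¬A → Q)) ∧ ¬(¬((¬R → Q))) = True
    (¬R ↔ (R ∧ Q)) ∧ (¬A → Q) = True
      ¬R ↔ (R ∧ Q) = True
        ¬R = False
        R ∧ Q = False
      ¬A → Q = True
        ¬A = False
    ¬(¬((¬R → Q))) = True
      ¬((¬R → Q)) = False
        ¬R → Q = True
          ¬R = False
Both conjuncts True, so the formula holds.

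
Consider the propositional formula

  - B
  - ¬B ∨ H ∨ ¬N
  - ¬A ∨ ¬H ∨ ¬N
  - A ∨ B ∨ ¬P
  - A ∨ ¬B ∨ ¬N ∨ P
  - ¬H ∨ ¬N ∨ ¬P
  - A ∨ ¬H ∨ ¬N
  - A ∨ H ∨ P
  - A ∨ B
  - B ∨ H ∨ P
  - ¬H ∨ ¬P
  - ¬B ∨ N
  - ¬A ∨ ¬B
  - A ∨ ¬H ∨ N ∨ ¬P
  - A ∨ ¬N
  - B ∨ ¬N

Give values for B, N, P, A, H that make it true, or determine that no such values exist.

The formula is unsatisfiable.

Case B = True:
  (¬B ∨ N) forces N = True.
  (¬B ∨ H ∨ ¬N) forces H = True.
  (¬A ∨ ¬H ∨ ¬N) forces A = False.
  Clause (A ∨ ¬H ∨ ¬N) is falsified — contradiction.
Case B = False:
  Clause (B) is falsified — contradiction.
Both cases fail, so the formula is unsatisfiable.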